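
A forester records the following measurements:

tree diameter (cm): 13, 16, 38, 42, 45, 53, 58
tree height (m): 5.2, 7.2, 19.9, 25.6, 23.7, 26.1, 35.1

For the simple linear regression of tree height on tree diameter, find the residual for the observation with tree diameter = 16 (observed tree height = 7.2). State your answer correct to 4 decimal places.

n = 7, Σx = 265, Σy = 142.8, Σxy = 6499.8, Σx² = 11831
Sxx = Σx² − (Σx)²/n = 11831 − 10032.142857 = 1798.857143
Sxy = Σxy − (Σx)(Σy)/n = 6499.8 − 5406 = 1093.8
b = Sxy/Sxx = 1093.8/1798.857143 = 0.608053
a = ȳ − b·x̄ = 20.4 − 0.608053·37.857143 = -2.619139
ŷ(16) = -2.619139 + 0.608053·16 = 7.109705
residual = y − ŷ = 7.2 − 7.109705 = 0.090295

0.0903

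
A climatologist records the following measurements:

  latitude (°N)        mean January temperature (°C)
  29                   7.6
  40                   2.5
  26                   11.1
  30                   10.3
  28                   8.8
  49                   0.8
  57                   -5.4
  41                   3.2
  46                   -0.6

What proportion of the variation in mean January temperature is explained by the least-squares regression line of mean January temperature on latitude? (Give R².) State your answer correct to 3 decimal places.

0.953

n = 9, Σx = 346, Σy = 38.3, Σxy = 999.4, Σx² = 14248, Σy² = 411.15
Sxx = Σx² − (Σx)²/n = 14248 − 13301.777778 = 946.222222
Sxy = Σxy − (Σx)(Σy)/n = 999.4 − 1472.422222 = -473.022222
Syy = Σy² − (Σy)²/n = 411.15 − 162.987778 = 248.162222
R² = Sxy²/(Sxx·Syy) = (-473.022222)²/(946.222222·248.162222) = 0.952871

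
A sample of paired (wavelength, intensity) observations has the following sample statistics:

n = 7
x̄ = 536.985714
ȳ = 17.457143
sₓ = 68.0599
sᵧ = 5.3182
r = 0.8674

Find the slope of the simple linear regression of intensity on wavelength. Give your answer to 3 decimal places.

0.068

b = r · sᵧ/sₓ = 0.8674 · 5.3182/68.0599 = 0.067779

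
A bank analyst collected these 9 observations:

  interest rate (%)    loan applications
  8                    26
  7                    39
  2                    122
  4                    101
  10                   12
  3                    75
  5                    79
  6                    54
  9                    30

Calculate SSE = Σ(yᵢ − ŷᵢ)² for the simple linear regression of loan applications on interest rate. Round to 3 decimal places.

1193.806

n = 9, Σx = 54, Σy = 538, Σxy = 2463, Σx² = 384, Σy² = 43108
Sxx = Σx² − (Σx)²/n = 384 − 324 = 60
Sxy = Σxy − (Σx)(Σy)/n = 2463 − 3228 = -765
Syy = Σy² − (Σy)²/n = 43108 − 32160.444444 = 10947.555556
b = Sxy/Sxx = -765/60 = -12.75
SSE = Syy − b·Sxy = 10947.555556 − (-12.75)·(-765) = 1193.805556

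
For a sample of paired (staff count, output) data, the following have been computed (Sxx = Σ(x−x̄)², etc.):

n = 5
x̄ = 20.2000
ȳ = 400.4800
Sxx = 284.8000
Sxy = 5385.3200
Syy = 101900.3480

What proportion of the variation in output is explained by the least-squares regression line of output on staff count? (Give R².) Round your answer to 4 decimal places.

R² = Sxy²/(Sxx·Syy) = (5385.32)²/(284.8·101900.348) = 0.999326

0.9993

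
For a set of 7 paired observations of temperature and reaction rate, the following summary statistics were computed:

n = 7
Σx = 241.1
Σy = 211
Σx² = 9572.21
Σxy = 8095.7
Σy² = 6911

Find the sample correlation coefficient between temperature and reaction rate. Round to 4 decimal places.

0.9910

Sxx = Σx² − (Σx)²/n = 9572.21 − 8304.172857 = 1268.037143
Sxy = Σxy − (Σx)(Σy)/n = 8095.7 − 7267.442857 = 828.257143
Syy = Σy² − (Σy)²/n = 6911 − 6360.142857 = 550.857143
r = Sxy/√(Sxx·Syy) = 828.257143/√(698507.317551) = 828.257143/835.767502 = 0.991014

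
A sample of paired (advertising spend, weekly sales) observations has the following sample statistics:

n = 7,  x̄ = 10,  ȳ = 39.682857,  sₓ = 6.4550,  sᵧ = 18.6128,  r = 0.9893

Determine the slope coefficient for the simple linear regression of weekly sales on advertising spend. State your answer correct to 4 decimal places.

2.8526

b = r · sᵧ/sₓ = 0.9893 · 18.6128/6.455 = 2.852617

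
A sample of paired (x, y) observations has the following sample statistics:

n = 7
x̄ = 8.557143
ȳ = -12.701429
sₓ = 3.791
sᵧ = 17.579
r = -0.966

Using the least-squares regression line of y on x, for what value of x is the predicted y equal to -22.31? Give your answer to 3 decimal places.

10.702

b = r · sᵧ/sₓ = -0.966 · 17.579/3.791 = -4.479376
a = ȳ − b·x̄ = -12.701429 − (-4.479376)·8.557143 = 25.629231
Set a + b·x = -22.31: x = (-22.31 − 25.629231) / (-4.479376) = 10.702212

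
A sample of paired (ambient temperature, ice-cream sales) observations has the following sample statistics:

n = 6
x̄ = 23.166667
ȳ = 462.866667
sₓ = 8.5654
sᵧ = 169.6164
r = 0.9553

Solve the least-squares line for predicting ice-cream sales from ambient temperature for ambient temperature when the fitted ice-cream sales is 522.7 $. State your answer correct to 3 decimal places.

b = r · sᵧ/sₓ = 0.9553 · 169.6164/8.5654 = 18.917336
a = ȳ − b·x̄ = 462.866667 − 18.917336·23.166667 = 24.615051
Set a + b·x = 522.7: x = (522.7 − 24.615051) / 18.917336 = 26.329551

26.330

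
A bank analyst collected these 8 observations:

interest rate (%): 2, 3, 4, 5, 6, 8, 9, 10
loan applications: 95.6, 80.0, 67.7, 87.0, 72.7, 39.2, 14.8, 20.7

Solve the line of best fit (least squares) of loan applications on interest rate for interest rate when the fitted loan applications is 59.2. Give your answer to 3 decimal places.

n = 8, Σx = 47, Σy = 477.7, Σxy = 2227, Σx² = 335
Sxx = Σx² − (Σx)²/n = 335 − 276.125 = 58.875
Sxy = Σxy − (Σx)(Σy)/n = 2227 − 2806.4875 = -579.4875
b = Sxy/Sxx = -579.4875/58.875 = -9.842675
a = ȳ − b·x̄ = 59.7125 − (-9.842675)·5.875 = 117.538217
Set a + b·x = 59.2: x = (59.2 − 117.538217) / (-9.842675) = 5.927069

5.927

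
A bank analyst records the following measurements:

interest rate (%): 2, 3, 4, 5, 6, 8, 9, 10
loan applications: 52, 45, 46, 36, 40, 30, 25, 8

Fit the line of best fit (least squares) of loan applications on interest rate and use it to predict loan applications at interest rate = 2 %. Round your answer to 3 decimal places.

52.938

n = 8, Σx = 47, Σy = 282, Σxy = 1388, Σx² = 335
Sxx = Σx² − (Σx)²/n = 335 − 276.125 = 58.875
Sxy = Σxy − (Σx)(Σy)/n = 1388 − 1656.75 = -268.75
b = Sxy/Sxx = -268.75/58.875 = -4.564756
a = ȳ − b·x̄ = 35.25 − (-4.564756)·5.875 = 62.067941
ŷ(2) = a + b·2 = 62.067941 + (-4.564756)·2 = 52.938429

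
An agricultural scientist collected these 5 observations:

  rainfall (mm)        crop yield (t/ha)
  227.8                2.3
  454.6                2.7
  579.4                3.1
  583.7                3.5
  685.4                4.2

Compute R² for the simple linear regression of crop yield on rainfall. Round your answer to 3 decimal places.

0.835

n = 5, Σx = 2530.9, Σy = 15.8, Σxy = 8469.13, Σx² = 1404737.21, Σy² = 52.08
Sxx = Σx² − (Σx)²/n = 1404737.21 − 1281090.962 = 123646.248
Sxy = Σxy − (Σx)(Σy)/n = 8469.13 − 7997.644 = 471.486
Syy = Σy² − (Σy)²/n = 52.08 − 49.928 = 2.152
R² = Sxy²/(Sxx·Syy) = (471.486)²/(123646.248·2.152) = 0.835438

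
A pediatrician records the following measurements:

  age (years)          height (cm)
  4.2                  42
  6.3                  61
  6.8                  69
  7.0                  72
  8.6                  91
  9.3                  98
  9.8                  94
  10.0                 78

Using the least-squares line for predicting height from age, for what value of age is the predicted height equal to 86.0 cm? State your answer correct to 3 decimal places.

n = 8, Σx = 62, Σy = 605, Σxy = 4929.1, Σx² = 509.06
Sxx = Σx² − (Σx)²/n = 509.06 − 480.5 = 28.56
Sxy = Σxy − (Σx)(Σy)/n = 4929.1 − 4688.75 = 240.35
b = Sxy/Sxx = 240.35/28.56 = 8.415616
a = ȳ − b·x̄ = 75.625 − 8.415616·7.75 = 10.403974
Set a + b·x = 86.0: x = (86.0 − 10.403974) / 8.415616 = 8.982827

8.983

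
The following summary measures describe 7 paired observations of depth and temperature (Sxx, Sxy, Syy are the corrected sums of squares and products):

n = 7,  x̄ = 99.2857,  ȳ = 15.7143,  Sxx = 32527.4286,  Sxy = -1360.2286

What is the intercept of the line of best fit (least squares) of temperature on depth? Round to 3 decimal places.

19.866

b = Sxy/Sxx = -1360.2286/32527.4286 = -0.041818
a = ȳ − b·x̄ = 15.7143 − (-0.041818)·99.2857 = 19.866219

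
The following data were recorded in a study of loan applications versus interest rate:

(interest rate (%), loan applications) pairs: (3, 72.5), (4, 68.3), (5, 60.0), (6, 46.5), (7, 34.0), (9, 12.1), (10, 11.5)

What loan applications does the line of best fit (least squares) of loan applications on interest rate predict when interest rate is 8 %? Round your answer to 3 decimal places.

n = 7, Σx = 44, Σy = 304.9, Σxy = 1531.6, Σx² = 316
Sxx = Σx² − (Σx)²/n = 316 − 276.571429 = 39.428571
Sxy = Σxy − (Σx)(Σy)/n = 1531.6 − 1916.514286 = -384.914286
b = Sxy/Sxx = -384.914286/39.428571 = -9.762319
a = ȳ − b·x̄ = 43.557143 − (-9.762319)·6.285714 = 104.920290
ŷ(8) = a + b·8 = 104.920290 + (-9.762319)·8 = 26.821739

26.822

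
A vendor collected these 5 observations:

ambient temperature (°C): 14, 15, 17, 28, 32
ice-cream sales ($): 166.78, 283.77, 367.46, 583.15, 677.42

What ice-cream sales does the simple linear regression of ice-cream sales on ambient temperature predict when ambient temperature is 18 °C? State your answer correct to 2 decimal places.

335.62

n = 5, Σx = 106, Σy = 2078.58, Σxy = 50843.93, Σx² = 2518
Sxx = Σx² − (Σx)²/n = 2518 − 2247.2 = 270.8
Sxy = Σxy − (Σx)(Σy)/n = 50843.93 − 44065.896 = 6778.034
b = Sxy/Sxx = 6778.034/270.8 = 25.029668
a = ȳ − b·x̄ = 415.716 − 25.029668·21.2 = -114.912954
ŷ(18) = a + b·18 = -114.912954 + 25.029668·18 = 335.621064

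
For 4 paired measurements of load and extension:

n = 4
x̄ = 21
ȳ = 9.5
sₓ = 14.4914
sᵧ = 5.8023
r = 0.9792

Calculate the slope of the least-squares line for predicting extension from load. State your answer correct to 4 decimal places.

0.3921

b = r · sᵧ/sₓ = 0.9792 · 5.8023/14.4914 = 0.392068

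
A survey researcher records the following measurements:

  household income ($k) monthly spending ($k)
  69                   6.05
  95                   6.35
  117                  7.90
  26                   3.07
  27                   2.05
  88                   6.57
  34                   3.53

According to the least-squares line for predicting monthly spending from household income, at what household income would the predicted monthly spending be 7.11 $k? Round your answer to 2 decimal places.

100.53

n = 7, Σx = 456, Σy = 35.52, Σxy = 2778.35, Σx² = 37780
Sxx = Σx² − (Σx)²/n = 37780 − 29705.142857 = 8074.857143
Sxy = Σxy − (Σx)(Σy)/n = 2778.35 − 2313.874286 = 464.475714
b = Sxy/Sxx = 464.475714/8074.857143 = 0.057521
a = ȳ − b·x̄ = 5.074286 − 0.057521·65.142857 = 1.327188
Set a + b·x = 7.11: x = (7.11 − 1.327188) / 0.057521 = 100.533517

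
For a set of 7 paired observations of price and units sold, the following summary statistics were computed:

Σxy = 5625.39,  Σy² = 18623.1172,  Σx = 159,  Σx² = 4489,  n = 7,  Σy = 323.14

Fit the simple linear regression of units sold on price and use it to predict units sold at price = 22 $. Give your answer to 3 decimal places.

47.559

Sxx = Σx² − (Σx)²/n = 4489 − 3611.571429 = 877.428571
Sxy = Σxy − (Σx)(Σy)/n = 5625.39 − 7339.894286 = -1714.504286
b = Sxy/Sxx = -1714.504286/877.428571 = -1.954010
a = ȳ − b·x̄ = 46.162857 − (-1.954010)·22.714286 = 90.546801
ŷ(22) = a + b·22 = 90.546801 + (-1.954010)·22 = 47.558579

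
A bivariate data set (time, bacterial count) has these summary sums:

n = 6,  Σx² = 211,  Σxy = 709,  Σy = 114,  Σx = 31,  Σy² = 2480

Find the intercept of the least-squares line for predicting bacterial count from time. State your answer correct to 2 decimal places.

6.80

Sxx = Σx² − (Σx)²/n = 211 − 160.166667 = 50.833333
Sxy = Σxy − (Σx)(Σy)/n = 709 − 589 = 120
b = Sxy/Sxx = 120/50.833333 = 2.360656
a = ȳ − b·x̄ = 19 − 2.360656·5.166667 = 6.803279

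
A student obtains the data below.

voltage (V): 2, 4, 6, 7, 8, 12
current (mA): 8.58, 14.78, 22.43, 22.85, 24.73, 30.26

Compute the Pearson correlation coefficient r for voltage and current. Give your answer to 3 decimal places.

n = 6, Σx = 39, Σy = 123.63, Σxy = 931.77, Σx² = 313, Σy² = 2844.5327
Sxx = Σx² − (Σx)²/n = 313 − 253.5 = 59.5
Sxy = Σxy − (Σx)(Σy)/n = 931.77 − 803.595 = 128.175
Syy = Σy² − (Σy)²/n = 2844.5327 − 2547.39615 = 297.13655
r = Sxy/√(Sxx·Syy) = 128.175/√(17679.624725) = 128.175/132.964750 = 0.963977

0.964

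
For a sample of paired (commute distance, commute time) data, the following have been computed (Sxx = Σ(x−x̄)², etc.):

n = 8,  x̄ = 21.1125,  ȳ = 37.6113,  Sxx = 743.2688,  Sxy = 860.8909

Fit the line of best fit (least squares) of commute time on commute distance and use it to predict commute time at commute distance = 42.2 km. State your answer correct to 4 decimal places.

b = Sxy/Sxx = 860.8909/743.2688 = 1.158250
a = ȳ − b·x̄ = 37.6113 − 1.158250·21.1125 = 13.157752
ŷ(42.2) = a + b·42.2 = 13.157752 + 1.158250·42.2 = 62.035892

62.0359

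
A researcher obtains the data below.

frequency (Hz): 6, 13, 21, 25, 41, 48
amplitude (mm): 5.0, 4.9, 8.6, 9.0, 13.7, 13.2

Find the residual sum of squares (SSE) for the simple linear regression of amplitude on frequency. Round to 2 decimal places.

4.38

n = 6, Σx = 154, Σy = 54.4, Σxy = 1694.6, Σx² = 5256, Σy² = 565.9
Sxx = Σx² − (Σx)²/n = 5256 − 3952.666667 = 1303.333333
Sxy = Σxy − (Σx)(Σy)/n = 1694.6 − 1396.266667 = 298.333333
Syy = Σy² − (Σy)²/n = 565.9 − 493.226667 = 72.673333
b = Sxy/Sxx = 298.333333/1303.333333 = 0.228900
SSE = Syy − b·Sxy = 72.673333 − 0.228900·298.333333 = 4.384757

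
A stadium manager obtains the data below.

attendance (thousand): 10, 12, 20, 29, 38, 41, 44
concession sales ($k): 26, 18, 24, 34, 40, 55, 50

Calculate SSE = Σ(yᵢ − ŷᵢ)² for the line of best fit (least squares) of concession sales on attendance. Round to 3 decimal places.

n = 7, Σx = 194, Σy = 247, Σxy = 7917, Σx² = 6546, Σy² = 9857
Sxx = Σx² − (Σx)²/n = 6546 − 5376.571429 = 1169.428571
Sxy = Σxy − (Σx)(Σy)/n = 7917 − 6845.428571 = 1071.571429
Syy = Σy² − (Σy)²/n = 9857 − 8715.571429 = 1141.428571
b = Sxy/Sxx = 1071.571429/1169.428571 = 0.916321
SSE = Syy − b·Sxy = 1141.428571 − 0.916321·1071.571429 = 159.525654

159.526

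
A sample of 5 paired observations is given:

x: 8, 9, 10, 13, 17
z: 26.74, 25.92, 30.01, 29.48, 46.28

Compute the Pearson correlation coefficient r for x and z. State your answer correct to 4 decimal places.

n = 5, Σx = 57, Σy = 158.43, Σxy = 1917.3, Σx² = 703, Σy² = 5298.3829
Sxx = Σx² − (Σx)²/n = 703 − 649.8 = 53.2
Sxy = Σxy − (Σx)(Σy)/n = 1917.3 − 1806.102 = 111.198
Syy = Σy² − (Σy)²/n = 5298.3829 − 5020.01298 = 278.36992
r = Sxy/√(Sxx·Syy) = 111.198/√(14809.279744) = 111.198/121.693384 = 0.913756

0.9138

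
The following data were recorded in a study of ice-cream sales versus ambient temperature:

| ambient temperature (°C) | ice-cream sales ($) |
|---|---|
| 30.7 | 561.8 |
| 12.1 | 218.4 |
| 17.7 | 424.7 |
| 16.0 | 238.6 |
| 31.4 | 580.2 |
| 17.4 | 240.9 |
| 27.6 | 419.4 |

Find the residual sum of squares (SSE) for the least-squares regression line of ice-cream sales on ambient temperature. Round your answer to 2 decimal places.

n = 7, Σx = 152.9, Σy = 2684, Σxy = 65210.07, Σx² = 3708.67, Σy² = 1171179.06
Sxx = Σx² − (Σx)²/n = 3708.67 − 3339.772857 = 368.897143
Sxy = Σxy − (Σx)(Σy)/n = 65210.07 − 58626.228571 = 6583.841429
Syy = Σy² − (Σy)²/n = 1171179.06 − 1029122.285714 = 142056.774286
b = Sxy/Sxx = 6583.841429/368.897143 = 17.847364
SSE = Syy − b·Sxy = 142056.774286 − 17.847364·6583.841429 = 24552.562622

24552.56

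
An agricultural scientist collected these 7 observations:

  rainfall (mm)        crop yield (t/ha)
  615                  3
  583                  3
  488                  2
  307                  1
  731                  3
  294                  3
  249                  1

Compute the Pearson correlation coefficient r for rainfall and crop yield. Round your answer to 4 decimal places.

n = 7, Σx = 3267, Σy = 16, Σxy = 8201, Σx² = 1733305, Σy² = 42
Sxx = Σx² − (Σx)²/n = 1733305 − 1524755.571429 = 208549.428571
Sxy = Σxy − (Σx)(Σy)/n = 8201 − 7467.428571 = 733.571429
Syy = Σy² − (Σy)²/n = 42 − 36.571429 = 5.428571
r = Sxy/√(Sxx·Syy) = 733.571429/√(1132125.469388) = 733.571429/1064.013848 = 0.689438

0.6894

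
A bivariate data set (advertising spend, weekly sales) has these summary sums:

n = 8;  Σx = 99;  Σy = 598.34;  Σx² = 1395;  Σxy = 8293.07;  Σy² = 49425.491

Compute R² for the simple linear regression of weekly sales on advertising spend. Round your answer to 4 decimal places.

Sxx = Σx² − (Σx)²/n = 1395 − 1225.125 = 169.875
Sxy = Σxy − (Σx)(Σy)/n = 8293.07 − 7404.4575 = 888.6125
Syy = Σy² − (Σy)²/n = 49425.491 − 44751.34445 = 4674.14655
R² = Sxy²/(Sxx·Syy) = (888.6125)²/(169.875·4674.14655) = 0.994473

0.9945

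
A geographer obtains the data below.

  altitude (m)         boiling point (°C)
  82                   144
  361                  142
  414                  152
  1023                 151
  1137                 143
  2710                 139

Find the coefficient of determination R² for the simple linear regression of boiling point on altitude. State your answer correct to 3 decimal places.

0.221

n = 6, Σx = 5727, Σy = 871, Σxy = 819752, Σx² = 9991839, Σy² = 126575
Sxx = Σx² − (Σx)²/n = 9991839 − 5466421.5 = 4525417.5
Sxy = Σxy − (Σx)(Σy)/n = 819752 − 831369.5 = -11617.5
Syy = Σy² − (Σy)²/n = 126575 − 126440.166667 = 134.833333
R² = Sxy²/(Sxx·Syy) = (-11617.5)²/(4525417.5·134.833333) = 0.221192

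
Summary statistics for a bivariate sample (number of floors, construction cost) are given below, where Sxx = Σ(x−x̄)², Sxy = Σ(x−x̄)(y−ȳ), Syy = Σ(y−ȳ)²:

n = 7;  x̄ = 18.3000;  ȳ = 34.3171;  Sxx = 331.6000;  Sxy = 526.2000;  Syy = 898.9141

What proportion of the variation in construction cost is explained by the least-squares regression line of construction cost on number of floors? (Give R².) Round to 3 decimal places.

R² = Sxy²/(Sxx·Syy) = (526.2)²/(331.6·898.9141) = 0.928900

0.929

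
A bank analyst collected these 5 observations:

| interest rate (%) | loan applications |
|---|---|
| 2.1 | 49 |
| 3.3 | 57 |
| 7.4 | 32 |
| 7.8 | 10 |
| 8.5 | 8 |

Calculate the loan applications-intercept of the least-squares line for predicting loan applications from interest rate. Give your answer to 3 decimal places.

n = 5, Σx = 29.1, Σy = 156, Σxy = 673.8, Σx² = 203.15
Sxx = Σx² − (Σx)²/n = 203.15 − 169.362 = 33.788
Sxy = Σxy − (Σx)(Σy)/n = 673.8 − 907.92 = -234.12
b = Sxy/Sxx = -234.12/33.788 = -6.929087
a = ȳ − b·x̄ = 31.2 − (-6.929087)·5.82 = 71.527288

71.527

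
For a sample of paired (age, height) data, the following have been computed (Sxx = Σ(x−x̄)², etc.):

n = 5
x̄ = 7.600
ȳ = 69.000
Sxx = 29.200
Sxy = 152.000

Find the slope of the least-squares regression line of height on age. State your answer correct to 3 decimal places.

5.205

b = Sxy/Sxx = 152/29.2 = 5.205479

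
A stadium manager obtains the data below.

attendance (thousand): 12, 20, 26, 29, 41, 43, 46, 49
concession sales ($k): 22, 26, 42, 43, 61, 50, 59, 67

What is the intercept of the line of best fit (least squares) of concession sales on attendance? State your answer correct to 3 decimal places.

n = 8, Σx = 266, Σy = 370, Σxy = 13771, Σx² = 10108
Sxx = Σx² − (Σx)²/n = 10108 − 8844.5 = 1263.5
Sxy = Σxy − (Σx)(Σy)/n = 13771 − 12302.5 = 1468.5
b = Sxy/Sxx = 1468.5/1263.5 = 1.162248
a = ȳ − b·x̄ = 46.25 − 1.162248·33.25 = 7.605263

7.605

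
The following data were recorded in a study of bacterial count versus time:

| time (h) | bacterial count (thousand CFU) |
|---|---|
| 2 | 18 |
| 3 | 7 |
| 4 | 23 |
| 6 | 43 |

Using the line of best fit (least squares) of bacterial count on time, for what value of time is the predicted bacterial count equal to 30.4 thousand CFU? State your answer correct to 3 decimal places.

4.768

n = 4, Σx = 15, Σy = 91, Σxy = 407, Σx² = 65
Sxx = Σx² − (Σx)²/n = 65 − 56.25 = 8.75
Sxy = Σxy − (Σx)(Σy)/n = 407 − 341.25 = 65.75
b = Sxy/Sxx = 65.75/8.75 = 7.514286
a = ȳ − b·x̄ = 22.75 − 7.514286·3.75 = -5.428571
Set a + b·x = 30.4: x = (30.4 − (-5.428571)) / 7.514286 = 4.768061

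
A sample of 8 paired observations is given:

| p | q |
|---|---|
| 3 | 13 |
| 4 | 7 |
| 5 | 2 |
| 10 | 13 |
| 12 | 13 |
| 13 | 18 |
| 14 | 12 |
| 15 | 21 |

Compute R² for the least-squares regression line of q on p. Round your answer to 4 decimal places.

n = 8, Σx = 76, Σy = 99, Σxy = 1080, Σx² = 884, Σy² = 1469
Sxx = Σx² − (Σx)²/n = 884 − 722 = 162
Sxy = Σxy − (Σx)(Σy)/n = 1080 − 940.5 = 139.5
Syy = Σy² − (Σy)²/n = 1469 − 1225.125 = 243.875
R² = Sxy²/(Sxx·Syy) = (139.5)²/(162·243.875) = 0.492568

0.4926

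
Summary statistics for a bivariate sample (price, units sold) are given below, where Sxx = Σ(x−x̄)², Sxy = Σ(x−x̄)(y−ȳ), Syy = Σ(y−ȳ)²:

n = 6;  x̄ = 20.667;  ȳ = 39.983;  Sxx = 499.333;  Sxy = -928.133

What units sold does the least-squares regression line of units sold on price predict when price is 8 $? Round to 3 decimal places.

63.528

b = Sxy/Sxx = -928.133/499.333 = -1.858746
a = ȳ − b·x̄ = 39.983 − (-1.858746)·20.667 = 78.397695
ŷ(8) = a + b·8 = 78.397695 + (-1.858746)·8 = 63.527730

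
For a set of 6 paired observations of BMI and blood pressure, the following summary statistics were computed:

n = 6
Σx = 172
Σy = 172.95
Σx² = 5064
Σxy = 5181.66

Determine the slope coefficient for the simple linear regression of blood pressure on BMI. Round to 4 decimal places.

Sxx = Σx² − (Σx)²/n = 5064 − 4930.666667 = 133.333333
Sxy = Σxy − (Σx)(Σy)/n = 5181.66 − 4957.9 = 223.76
b = Sxy/Sxx = 223.76/133.333333 = 1.6782

1.6782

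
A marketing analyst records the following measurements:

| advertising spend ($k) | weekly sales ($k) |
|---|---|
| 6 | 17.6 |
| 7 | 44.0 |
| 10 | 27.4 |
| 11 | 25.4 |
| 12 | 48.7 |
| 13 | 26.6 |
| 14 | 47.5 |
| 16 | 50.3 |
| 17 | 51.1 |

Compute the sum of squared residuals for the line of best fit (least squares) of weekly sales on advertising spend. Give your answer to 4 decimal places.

n = 9, Σx = 106, Σy = 338.6, Σxy = 4235.7, Σx² = 1360, Σy² = 14118.48
Sxx = Σx² − (Σx)²/n = 1360 − 1248.444444 = 111.555556
Sxy = Σxy − (Σx)(Σy)/n = 4235.7 − 3987.955556 = 247.744444
Syy = Σy² − (Σy)²/n = 14118.48 − 12738.884444 = 1379.595556
b = Sxy/Sxx = 247.744444/111.555556 = 2.220817
SSE = Syy − b·Sxy = 1379.595556 − 2.220817·247.744444 = 829.400548

829.4005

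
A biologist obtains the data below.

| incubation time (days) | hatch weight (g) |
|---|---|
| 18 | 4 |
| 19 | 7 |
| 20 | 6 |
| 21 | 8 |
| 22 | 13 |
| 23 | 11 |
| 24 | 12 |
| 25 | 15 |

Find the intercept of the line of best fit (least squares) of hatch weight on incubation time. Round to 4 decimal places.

n = 8, Σx = 172, Σy = 76, Σxy = 1695, Σx² = 3740
Sxx = Σx² − (Σx)²/n = 3740 − 3698 = 42
Sxy = Σxy − (Σx)(Σy)/n = 1695 − 1634 = 61
b = Sxy/Sxx = 61/42 = 1.452381
a = ȳ − b·x̄ = 9.5 − 1.452381·21.5 = -21.726190

-21.7262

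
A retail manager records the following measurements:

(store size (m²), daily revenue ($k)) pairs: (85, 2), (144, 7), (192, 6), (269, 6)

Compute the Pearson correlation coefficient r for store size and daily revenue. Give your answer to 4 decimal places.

0.6212

n = 4, Σx = 690, Σy = 21, Σxy = 3944, Σx² = 137186, Σy² = 125
Sxx = Σx² − (Σx)²/n = 137186 − 119025 = 18161
Sxy = Σxy − (Σx)(Σy)/n = 3944 − 3622.5 = 321.5
Syy = Σy² − (Σy)²/n = 125 − 110.25 = 14.75
r = Sxy/√(Sxx·Syy) = 321.5/√(267874.75) = 321.5/517.566179 = 0.621177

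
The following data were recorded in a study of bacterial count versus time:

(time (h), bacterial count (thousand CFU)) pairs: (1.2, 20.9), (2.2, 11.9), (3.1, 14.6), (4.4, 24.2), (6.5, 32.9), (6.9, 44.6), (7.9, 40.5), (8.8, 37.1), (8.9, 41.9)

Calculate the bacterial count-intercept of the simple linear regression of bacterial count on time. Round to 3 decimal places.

8.925

n = 9, Σx = 49.9, Σy = 268.6, Σxy = 1743.93, Σx² = 344.17
Sxx = Σx² − (Σx)²/n = 344.17 − 276.667778 = 67.502222
Sxy = Σxy − (Σx)(Σy)/n = 1743.93 − 1489.237778 = 254.692222
b = Sxy/Sxx = 254.692222/67.502222 = 3.773094
a = ȳ − b·x̄ = 29.844444 − 3.773094·5.544444 = 8.924735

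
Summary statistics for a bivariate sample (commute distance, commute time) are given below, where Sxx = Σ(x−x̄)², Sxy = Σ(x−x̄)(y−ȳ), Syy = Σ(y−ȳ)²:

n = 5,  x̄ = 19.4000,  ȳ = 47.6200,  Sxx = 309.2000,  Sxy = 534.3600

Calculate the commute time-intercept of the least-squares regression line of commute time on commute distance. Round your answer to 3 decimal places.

b = Sxy/Sxx = 534.36/309.2 = 1.728202
a = ȳ − b·x̄ = 47.62 − 1.728202·19.4 = 14.092885

14.093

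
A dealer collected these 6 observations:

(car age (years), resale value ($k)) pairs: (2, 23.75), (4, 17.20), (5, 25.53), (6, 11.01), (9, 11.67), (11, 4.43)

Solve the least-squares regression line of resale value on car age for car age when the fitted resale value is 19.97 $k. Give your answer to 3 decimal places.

n = 6, Σx = 37, Σy = 93.59, Σxy = 463.77, Σx² = 283
Sxx = Σx² − (Σx)²/n = 283 − 228.166667 = 54.833333
Sxy = Σxy − (Σx)(Σy)/n = 463.77 − 577.138333 = -113.368333
b = Sxy/Sxx = -113.368333/54.833333 = -2.067508
a = ȳ − b·x̄ = 15.598333 − (-2.067508)·6.166667 = 28.347964
Set a + b·x = 19.97: x = (19.97 − 28.347964) / (-2.067508) = 4.052204

4.052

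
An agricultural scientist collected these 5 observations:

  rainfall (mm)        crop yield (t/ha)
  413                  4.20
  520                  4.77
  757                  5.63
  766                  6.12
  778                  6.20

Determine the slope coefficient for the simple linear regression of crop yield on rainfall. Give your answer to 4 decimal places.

0.0050

n = 5, Σx = 3234, Σy = 26.92, Σxy = 17988.43, Σx² = 2206058
Sxx = Σx² − (Σx)²/n = 2206058 − 2091751.2 = 114306.8
Sxy = Σxy − (Σx)(Σy)/n = 17988.43 − 17411.856 = 576.574
b = Sxy/Sxx = 576.574/114306.8 = 0.005044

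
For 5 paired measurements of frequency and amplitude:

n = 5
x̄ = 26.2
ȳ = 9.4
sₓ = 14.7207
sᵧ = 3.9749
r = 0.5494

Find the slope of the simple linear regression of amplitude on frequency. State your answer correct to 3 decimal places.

0.148

b = r · sᵧ/sₓ = 0.5494 · 3.9749/14.7207 = 0.148350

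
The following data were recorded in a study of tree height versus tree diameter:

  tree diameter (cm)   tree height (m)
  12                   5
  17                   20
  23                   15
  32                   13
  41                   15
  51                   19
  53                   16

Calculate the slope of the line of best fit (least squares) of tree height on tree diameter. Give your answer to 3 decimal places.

0.141

n = 7, Σx = 229, Σy = 103, Σxy = 3593, Σx² = 9077
Sxx = Σx² − (Σx)²/n = 9077 − 7491.571429 = 1585.428571
Sxy = Σxy − (Σx)(Σy)/n = 3593 − 3369.571429 = 223.428571
b = Sxy/Sxx = 223.428571/1585.428571 = 0.140926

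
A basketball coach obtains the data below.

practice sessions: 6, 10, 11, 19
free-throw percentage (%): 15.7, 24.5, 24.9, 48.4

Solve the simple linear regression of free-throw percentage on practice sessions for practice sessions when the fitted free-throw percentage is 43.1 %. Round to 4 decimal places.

n = 4, Σx = 46, Σy = 113.5, Σxy = 1532.7, Σx² = 618
Sxx = Σx² − (Σx)²/n = 618 − 529 = 89
Sxy = Σxy − (Σx)(Σy)/n = 1532.7 − 1305.25 = 227.45
b = Sxy/Sxx = 227.45/89 = 2.555618
a = ȳ − b·x̄ = 28.375 − 2.555618·11.5 = -1.014607
Set a + b·x = 43.1: x = (43.1 − (-1.014607)) / 2.555618 = 17.261816

17.2618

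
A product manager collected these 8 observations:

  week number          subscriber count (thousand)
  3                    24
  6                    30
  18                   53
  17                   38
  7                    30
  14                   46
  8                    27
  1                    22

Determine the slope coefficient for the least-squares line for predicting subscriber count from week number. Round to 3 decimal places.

1.575

n = 8, Σx = 74, Σy = 270, Σxy = 2944, Σx² = 968
Sxx = Σx² − (Σx)²/n = 968 − 684.5 = 283.5
Sxy = Σxy − (Σx)(Σy)/n = 2944 − 2497.5 = 446.5
b = Sxy/Sxx = 446.5/283.5 = 1.574956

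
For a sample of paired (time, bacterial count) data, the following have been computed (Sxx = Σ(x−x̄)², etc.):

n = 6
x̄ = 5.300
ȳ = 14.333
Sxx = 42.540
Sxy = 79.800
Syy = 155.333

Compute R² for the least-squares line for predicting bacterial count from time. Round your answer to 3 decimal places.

0.964

R² = Sxy²/(Sxx·Syy) = (79.8)²/(42.54·155.333) = 0.963706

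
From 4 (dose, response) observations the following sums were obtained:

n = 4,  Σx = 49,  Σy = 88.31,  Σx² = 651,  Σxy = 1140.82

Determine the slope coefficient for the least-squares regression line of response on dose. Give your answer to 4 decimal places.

1.1630

Sxx = Σx² − (Σx)²/n = 651 − 600.25 = 50.75
Sxy = Σxy − (Σx)(Σy)/n = 1140.82 − 1081.7975 = 59.0225
b = Sxy/Sxx = 59.0225/50.75 = 1.163005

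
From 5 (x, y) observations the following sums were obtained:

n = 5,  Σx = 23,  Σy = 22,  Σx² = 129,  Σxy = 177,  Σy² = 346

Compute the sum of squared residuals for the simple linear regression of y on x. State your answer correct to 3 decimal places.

1.543

Sxx = Σx² − (Σx)²/n = 129 − 105.8 = 23.2
Sxy = Σxy − (Σx)(Σy)/n = 177 − 101.2 = 75.8
Syy = Σy² − (Σy)²/n = 346 − 96.8 = 249.2
b = Sxy/Sxx = 75.8/23.2 = 3.267241
SSE = Syy − b·Sxy = 249.2 − 3.267241·75.8 = 1.543103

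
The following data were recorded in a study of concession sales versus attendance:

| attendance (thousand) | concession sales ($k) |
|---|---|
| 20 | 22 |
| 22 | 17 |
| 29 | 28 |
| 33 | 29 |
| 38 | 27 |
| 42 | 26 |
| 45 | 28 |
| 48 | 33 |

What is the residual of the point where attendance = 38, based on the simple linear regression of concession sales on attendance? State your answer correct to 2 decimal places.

-0.47

n = 8, Σx = 277, Σy = 210, Σxy = 7545, Σx² = 10351
Sxx = Σx² − (Σx)²/n = 10351 − 9591.125 = 759.875
Sxy = Σxy − (Σx)(Σy)/n = 7545 − 7271.25 = 273.75
b = Sxy/Sxx = 273.75/759.875 = 0.360257
a = ȳ − b·x̄ = 26.25 − 0.360257·34.625 = 13.776114
ŷ(38) = 13.776114 + 0.360257·38 = 27.465866
residual = y − ŷ = 27 − 27.465866 = -0.465866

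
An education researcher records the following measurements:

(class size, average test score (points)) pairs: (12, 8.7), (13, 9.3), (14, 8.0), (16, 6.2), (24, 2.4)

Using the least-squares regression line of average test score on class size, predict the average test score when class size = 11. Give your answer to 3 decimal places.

n = 5, Σx = 79, Σy = 34.6, Σxy = 494.1, Σx² = 1341
Sxx = Σx² − (Σx)²/n = 1341 − 1248.2 = 92.8
Sxy = Σxy − (Σx)(Σy)/n = 494.1 − 546.68 = -52.58
b = Sxy/Sxx = -52.58/92.8 = -0.566595
a = ȳ − b·x̄ = 6.92 − (-0.566595)·15.8 = 15.872198
ŷ(11) = a + b·11 = 15.872198 + (-0.566595)·11 = 9.639655

9.640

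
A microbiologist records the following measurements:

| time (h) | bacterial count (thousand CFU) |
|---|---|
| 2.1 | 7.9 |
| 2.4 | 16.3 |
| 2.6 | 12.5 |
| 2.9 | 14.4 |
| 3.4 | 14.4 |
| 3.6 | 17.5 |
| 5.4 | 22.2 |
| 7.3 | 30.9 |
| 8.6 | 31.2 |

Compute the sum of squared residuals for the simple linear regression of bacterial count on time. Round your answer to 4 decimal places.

n = 9, Σx = 38.3, Σy = 167.3, Σxy = 855.7, Σx² = 206.27, Σy² = 3626.41
Sxx = Σx² − (Σx)²/n = 206.27 − 162.987778 = 43.282222
Sxy = Σxy − (Σx)(Σy)/n = 855.7 − 711.954444 = 143.745556
Syy = Σy² − (Σy)²/n = 3626.41 − 3109.921111 = 516.488889
b = Sxy/Sxx = 143.745556/43.282222 = 3.321122
SSE = Syy − b·Sxy = 516.488889 − 3.321122·143.745556 = 39.092312

39.0923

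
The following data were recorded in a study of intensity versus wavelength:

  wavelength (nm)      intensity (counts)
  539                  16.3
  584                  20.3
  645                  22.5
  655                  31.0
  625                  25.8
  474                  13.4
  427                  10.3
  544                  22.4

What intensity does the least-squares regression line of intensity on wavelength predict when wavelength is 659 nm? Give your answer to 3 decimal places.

n = 8, Σx = 4493, Σy = 162, Σxy = 94518.7, Σx² = 2570193
Sxx = Σx² − (Σx)²/n = 2570193 − 2523381.125 = 46811.875
Sxy = Σxy − (Σx)(Σy)/n = 94518.7 − 90983.25 = 3535.45
b = Sxy/Sxx = 3535.45/46811.875 = 0.075525
a = ȳ − b·x̄ = 20.25 − 0.075525·561.625 = -22.166526
ŷ(659) = a + b·659 = -22.166526 + 0.075525·659 = 27.604212

27.604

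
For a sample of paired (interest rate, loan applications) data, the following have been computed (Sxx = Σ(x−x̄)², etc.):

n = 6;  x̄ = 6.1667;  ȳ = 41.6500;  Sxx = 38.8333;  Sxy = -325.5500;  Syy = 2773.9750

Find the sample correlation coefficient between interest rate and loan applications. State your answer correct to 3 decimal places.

r = Sxy/√(Sxx·Syy) = -325.55/√(107722.603368) = -325.55/328.211218 = -0.991892

-0.992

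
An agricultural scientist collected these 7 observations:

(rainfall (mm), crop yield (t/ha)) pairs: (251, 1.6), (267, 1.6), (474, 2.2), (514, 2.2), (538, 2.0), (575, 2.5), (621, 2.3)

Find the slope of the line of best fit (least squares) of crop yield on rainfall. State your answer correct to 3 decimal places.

n = 7, Σx = 3240, Σy = 14.4, Σxy = 6944.2, Σx² = 1628872
Sxx = Σx² − (Σx)²/n = 1628872 − 1499657.142857 = 129214.857143
Sxy = Σxy − (Σx)(Σy)/n = 6944.2 − 6665.142857 = 279.057143
b = Sxy/Sxx = 279.057143/129214.857143 = 0.002160

0.002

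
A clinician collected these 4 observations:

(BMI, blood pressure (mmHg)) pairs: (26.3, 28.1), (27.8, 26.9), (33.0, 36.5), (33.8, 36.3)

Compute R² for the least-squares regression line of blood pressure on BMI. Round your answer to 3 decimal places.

n = 4, Σx = 120.9, Σy = 127.8, Σxy = 3918.29, Σx² = 3695.97, Σy² = 4163.16
Sxx = Σx² − (Σx)²/n = 3695.97 − 3654.2025 = 41.7675
Sxy = Σxy − (Σx)(Σy)/n = 3918.29 − 3862.755 = 55.535
Syy = Σy² − (Σy)²/n = 4163.16 − 4083.21 = 79.95
R² = Sxy²/(Sxx·Syy) = (55.535)²/(41.7675·79.95) = 0.923584

0.924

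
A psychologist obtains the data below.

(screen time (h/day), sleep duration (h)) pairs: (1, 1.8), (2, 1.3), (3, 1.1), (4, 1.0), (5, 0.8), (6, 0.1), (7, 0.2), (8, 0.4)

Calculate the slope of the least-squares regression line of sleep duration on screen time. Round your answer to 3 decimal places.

-0.220

n = 8, Σx = 36, Σy = 6.7, Σxy = 20.9, Σx² = 204
Sxx = Σx² − (Σx)²/n = 204 − 162 = 42
Sxy = Σxy − (Σx)(Σy)/n = 20.9 − 30.15 = -9.25
b = Sxy/Sxx = -9.25/42 = -0.220238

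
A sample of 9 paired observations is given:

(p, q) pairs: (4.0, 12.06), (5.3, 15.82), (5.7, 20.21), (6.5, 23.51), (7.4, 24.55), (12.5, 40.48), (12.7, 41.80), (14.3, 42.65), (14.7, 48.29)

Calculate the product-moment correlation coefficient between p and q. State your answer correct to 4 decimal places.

n = 9, Σx = 83.1, Σy = 269.37, Σxy = 2938.386, Σx² = 911.71, Σy² = 9496.3997
Sxx = Σx² − (Σx)²/n = 911.71 − 767.29 = 144.42
Sxy = Σxy − (Σx)(Σy)/n = 2938.386 − 2487.183 = 451.203
Syy = Σy² − (Σy)²/n = 9496.3997 − 8062.2441 = 1434.1556
r = Sxy/√(Sxx·Syy) = 451.203/√(207120.751752) = 451.203/455.105210 = 0.991426

0.9914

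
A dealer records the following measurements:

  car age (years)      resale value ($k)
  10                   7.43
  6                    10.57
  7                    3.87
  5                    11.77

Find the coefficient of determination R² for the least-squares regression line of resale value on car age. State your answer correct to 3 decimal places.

n = 4, Σx = 28, Σy = 33.64, Σxy = 223.66, Σx² = 210, Σy² = 320.4396
Sxx = Σx² − (Σx)²/n = 210 − 196 = 14
Sxy = Σxy − (Σx)(Σy)/n = 223.66 − 235.48 = -11.82
Syy = Σy² − (Σy)²/n = 320.4396 − 282.9124 = 37.5272
R² = Sxy²/(Sxx·Syy) = (-11.82)²/(14·37.5272) = 0.265926

0.266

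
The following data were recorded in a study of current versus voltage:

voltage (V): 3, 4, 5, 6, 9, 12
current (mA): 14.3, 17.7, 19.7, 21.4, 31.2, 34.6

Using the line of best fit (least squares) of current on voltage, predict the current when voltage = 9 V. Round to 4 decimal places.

28.9652

n = 6, Σx = 39, Σy = 138.9, Σxy = 1036.6, Σx² = 311
Sxx = Σx² − (Σx)²/n = 311 − 253.5 = 57.5
Sxy = Σxy − (Σx)(Σy)/n = 1036.6 − 902.85 = 133.75
b = Sxy/Sxx = 133.75/57.5 = 2.326087
a = ȳ − b·x̄ = 23.15 − 2.326087·6.5 = 8.030435
ŷ(9) = a + b·9 = 8.030435 + 2.326087·9 = 28.965217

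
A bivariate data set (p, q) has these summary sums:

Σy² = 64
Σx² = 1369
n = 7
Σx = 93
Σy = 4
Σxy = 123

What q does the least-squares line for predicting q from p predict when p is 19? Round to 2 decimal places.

3.56

Sxx = Σx² − (Σx)²/n = 1369 − 1235.571429 = 133.428571
Sxy = Σxy − (Σx)(Σy)/n = 123 − 53.142857 = 69.857143
b = Sxy/Sxx = 69.857143/133.428571 = 0.523555
a = ȳ − b·x̄ = 0.571429 − 0.523555·13.285714 = -6.384368
ŷ(19) = a + b·19 = -6.384368 + 0.523555·19 = 3.563169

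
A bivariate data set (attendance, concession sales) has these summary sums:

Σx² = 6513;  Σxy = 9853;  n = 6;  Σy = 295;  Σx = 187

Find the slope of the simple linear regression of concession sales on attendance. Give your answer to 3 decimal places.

Sxx = Σx² − (Σx)²/n = 6513 − 5828.166667 = 684.833333
Sxy = Σxy − (Σx)(Σy)/n = 9853 − 9194.166667 = 658.833333
b = Sxy/Sxx = 658.833333/684.833333 = 0.962035

0.962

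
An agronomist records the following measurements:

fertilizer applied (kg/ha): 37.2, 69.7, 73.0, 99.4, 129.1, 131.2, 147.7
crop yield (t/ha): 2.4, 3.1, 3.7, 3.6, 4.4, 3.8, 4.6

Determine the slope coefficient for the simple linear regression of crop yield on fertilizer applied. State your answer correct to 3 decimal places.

n = 7, Σx = 687.3, Σy = 25.6, Σxy = 2679.31, Σx² = 77146.83
Sxx = Σx² − (Σx)²/n = 77146.83 − 67483.041429 = 9663.788571
Sxy = Σxy − (Σx)(Σy)/n = 2679.31 − 2513.554286 = 165.755714
b = Sxy/Sxx = 165.755714/9663.788571 = 0.017152

0.017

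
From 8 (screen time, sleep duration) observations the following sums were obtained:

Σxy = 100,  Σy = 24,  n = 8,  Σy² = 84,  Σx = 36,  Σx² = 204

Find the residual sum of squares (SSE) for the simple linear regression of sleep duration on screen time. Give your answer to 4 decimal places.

10.4762

Sxx = Σx² − (Σx)²/n = 204 − 162 = 42
Sxy = Σxy − (Σx)(Σy)/n = 100 − 108 = -8
Syy = Σy² − (Σy)²/n = 84 − 72 = 12
b = Sxy/Sxx = -8/42 = -0.190476
SSE = Syy − b·Sxy = 12 − (-0.190476)·(-8) = 10.476190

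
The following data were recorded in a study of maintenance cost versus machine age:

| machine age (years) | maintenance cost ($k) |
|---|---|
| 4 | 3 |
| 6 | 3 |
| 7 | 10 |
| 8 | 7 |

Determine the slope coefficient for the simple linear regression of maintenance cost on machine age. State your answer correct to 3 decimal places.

n = 4, Σx = 25, Σy = 23, Σxy = 156, Σx² = 165
Sxx = Σx² − (Σx)²/n = 165 − 156.25 = 8.75
Sxy = Σxy − (Σx)(Σy)/n = 156 − 143.75 = 12.25
b = Sxy/Sxx = 12.25/8.75 = 1.4

1.400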